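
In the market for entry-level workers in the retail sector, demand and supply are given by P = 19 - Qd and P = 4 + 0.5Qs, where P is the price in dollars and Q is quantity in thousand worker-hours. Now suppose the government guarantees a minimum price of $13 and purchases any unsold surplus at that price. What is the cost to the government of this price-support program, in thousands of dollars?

Rearranging demand gives Qd = 19 - P; rearranging supply gives Qs = 2P - 8. Setting quantity demanded equal to quantity supplied, 19 - P = 2P - 8, gives P* = 9 and Q* = 10.
Because the floor (13) lies above the market-clearing price, it is binding.
At P = 13: Qd = 19 - 13 = 6 and Qs = 2·13 - 8 = 18.
Surplus = Qs - Qd = 12.
Government expenditure = surplus × support price = 12 × 13 = 156.

156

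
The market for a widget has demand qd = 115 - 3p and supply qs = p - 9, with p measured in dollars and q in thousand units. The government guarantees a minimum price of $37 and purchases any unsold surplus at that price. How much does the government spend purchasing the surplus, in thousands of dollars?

888

Equilibrium: 115 - 3p = p - 9, so 124 = 4p and p* = 31, q* = 22.
Because the floor (37) lies above the market-clearing price, it is binding.
At p = 37: qd = 115 - 3·37 = 4 and qs = 37 - 9 = 28.
Surplus = qs - qd = 24.
Government expenditure = surplus × support price = 24 × 37 = 888.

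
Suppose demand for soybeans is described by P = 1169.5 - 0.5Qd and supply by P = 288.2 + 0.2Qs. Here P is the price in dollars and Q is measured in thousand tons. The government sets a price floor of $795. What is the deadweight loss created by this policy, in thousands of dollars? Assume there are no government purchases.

Rearranging demand gives Qd = 2339 - 2P; rearranging supply gives Qs = 5P - 1441. In a free market, 2339 - 2P = 5P - 1441 gives the equilibrium P* = 540, Q* = 1259.
Because the floor (795) lies above the market-clearing price, it is binding.
At P = 795: Qd = 2339 - 2·795 = 749 and Qs = 5·795 - 1441 = 2534.
Quantity traded falls to 749. At Q = 749 the demand price is (2339 - 749)/2 = 795 and the supply price is (1441 + 749)/5 = 438.
Deadweight loss = ½ · (795 - 438) · (1259 - 749) = ½ · 357 · 510 = 91035.

91035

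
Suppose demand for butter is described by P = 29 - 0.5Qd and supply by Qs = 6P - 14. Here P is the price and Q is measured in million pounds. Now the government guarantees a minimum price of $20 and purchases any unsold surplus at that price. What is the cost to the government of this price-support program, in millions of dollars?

1760

Rearranging demand gives Qd = 58 - 2P. In a free market, 58 - 2P = 6P - 14 gives the equilibrium P* = 9, Q* = 40.
Since 20 > 9, the floor is binding.
At P = 20: Qd = 58 - 2·20 = 18 and Qs = 6·20 - 14 = 106.
Surplus = Qs - Qd = 88.
Government expenditure = surplus × support price = 88 × 20 = 1760.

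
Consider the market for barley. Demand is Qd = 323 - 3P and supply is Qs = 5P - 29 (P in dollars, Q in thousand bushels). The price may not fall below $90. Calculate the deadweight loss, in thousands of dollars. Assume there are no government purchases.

Setting quantity demanded equal to quantity supplied, 323 - 3P = 5P - 29, gives P* = 44 and Q* = 191.
Because the floor (90) lies above the market-clearing price, it is binding.
At P = 90: Qd = 323 - 3·90 = 53 and Qs = 5·90 - 29 = 421.
Quantity traded falls to 53. At Q = 53 the demand price is (323 - 53)/3 = 90 and the supply price is (29 + 53)/5 = 16.4.
Deadweight loss = ½ · (90 - 16.4) · (191 - 53) = ½ · 73.6 · 138 = 5078.4.

5078.4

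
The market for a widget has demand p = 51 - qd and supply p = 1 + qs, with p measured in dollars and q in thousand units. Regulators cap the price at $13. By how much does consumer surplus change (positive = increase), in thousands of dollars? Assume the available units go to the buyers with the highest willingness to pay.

Rearranging demand gives qd = 51 - p; rearranging supply gives qs = p - 1. Equilibrium: 51 - p = p - 1, so 52 = 2p and p* = 26, q* = 25.
Since 13 < 26, the ceiling is binding.
At p = 13: qd = 51 - 13 = 38 and qs = 13 - 1 = 12.
Consumer surplus without the control is ½ · (51 - 26) · 25 = 312.5.
With the ceiling, 12 units are sold at 13 (assume they go to the highest-value buyers). The demand price at q = 12 is 39, so CS = ½ · [(51 - 13) + (39 - 13)] · 12 = 384.
Change in consumer surplus = 384 - 312.5 = 71.5.

71.5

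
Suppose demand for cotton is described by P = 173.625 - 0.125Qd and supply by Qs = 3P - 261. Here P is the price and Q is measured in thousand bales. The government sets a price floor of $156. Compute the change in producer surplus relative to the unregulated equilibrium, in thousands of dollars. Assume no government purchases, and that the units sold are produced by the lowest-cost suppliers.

462

Rearranging demand gives Qd = 1389 - 8P. Equilibrium: 1389 - 8P = 3P - 261, so 1650 = 11P and P* = 150, Q* = 189.
Because the floor (156) lies above the market-clearing price, it is binding.
At P = 156: Qd = 1389 - 8·156 = 141 and Qs = 3·156 - 261 = 207.
Producer surplus without the control is ½ · (150 - 87) · 189 = 5953.5.
With the floor, 141 units are sold at 156. The supply price at Q = 141 is 134, so PS = ½ · [(156 - 87) + (156 - 134)] · 141 = 6415.5.
Change in producer surplus = 6415.5 - 5953.5 = 462.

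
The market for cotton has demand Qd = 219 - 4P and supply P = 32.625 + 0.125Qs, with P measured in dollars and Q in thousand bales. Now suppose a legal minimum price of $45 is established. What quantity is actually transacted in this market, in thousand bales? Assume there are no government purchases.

Rearranging supply gives Qs = 8P - 261. Equilibrium: 219 - 4P = 8P - 261, so 480 = 12P and P* = 40, Q* = 59.
The floor of 45 is above the equilibrium price 40, so it binds.
At P = 45: Qd = 219 - 4·45 = 39 and Qs = 8·45 - 261 = 99.
The quantity actually transacted is the short side, demand: 39.

39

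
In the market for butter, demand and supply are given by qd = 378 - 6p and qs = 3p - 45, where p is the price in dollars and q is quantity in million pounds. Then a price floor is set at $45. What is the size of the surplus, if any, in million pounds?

Equilibrium: 378 - 6p = 3p - 45, so 423 = 9p and p* = 47, q* = 96.
Since 45 is below p* = 47, the floor does not bind and the free-market outcome prevails.
Since the control does not bind, there is no surplus.

0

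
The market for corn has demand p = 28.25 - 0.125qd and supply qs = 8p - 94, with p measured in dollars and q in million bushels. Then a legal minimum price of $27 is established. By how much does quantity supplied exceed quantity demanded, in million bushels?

Rearranging demand gives qd = 226 - 8p. Setting quantity demanded equal to quantity supplied, 226 - 8p = 8p - 94, gives p* = 20 and q* = 66.
Because the floor (27) lies above the market-clearing price, it is binding.
At p = 27: qd = 226 - 8·27 = 10 and qs = 8·27 - 94 = 122.
Surplus = qs - qd = 122 - 10 = 112.

112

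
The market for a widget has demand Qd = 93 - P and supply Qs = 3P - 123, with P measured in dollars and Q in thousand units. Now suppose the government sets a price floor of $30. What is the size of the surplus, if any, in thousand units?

0

Setting quantity demanded equal to quantity supplied, 93 - P = 3P - 123, gives P* = 54 and Q* = 39.
The floor of 30 is below the equilibrium price 54, so it is not binding; the market clears at P* = 54, Q* = 39.
Since the control does not bind, there is no surplus.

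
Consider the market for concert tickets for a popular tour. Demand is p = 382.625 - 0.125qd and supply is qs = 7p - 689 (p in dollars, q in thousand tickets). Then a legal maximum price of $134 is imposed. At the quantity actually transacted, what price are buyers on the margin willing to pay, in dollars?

351.5

Rearranging demand gives qd = 3061 - 8p. Equilibrium: 3061 - 8p = 7p - 689, so 3750 = 15p and p* = 250, q* = 1061.
Since 134 < 250, the ceiling is binding.
At p = 134: qd = 3061 - 8·134 = 1989 and qs = 7·134 - 689 = 249.
Only 249 units reach the market. On the demand curve, the marginal buyer's willingness to pay at q = 249 is (3061 - 249)/8 = 351.5.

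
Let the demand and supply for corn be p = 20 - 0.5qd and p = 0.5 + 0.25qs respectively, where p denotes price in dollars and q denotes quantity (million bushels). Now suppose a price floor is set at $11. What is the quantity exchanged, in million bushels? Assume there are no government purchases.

18

Rearranging demand gives qd = 40 - 2p; rearranging supply gives qs = 4p - 2. Setting quantity demanded equal to quantity supplied, 40 - 2p = 4p - 2, gives p* = 7 and q* = 26.
The floor of 11 is above the equilibrium price 7, so it binds.
At p = 11: qd = 40 - 2·11 = 18 and qs = 4·11 - 2 = 42.
The quantity actually transacted is the short side, demand: 18.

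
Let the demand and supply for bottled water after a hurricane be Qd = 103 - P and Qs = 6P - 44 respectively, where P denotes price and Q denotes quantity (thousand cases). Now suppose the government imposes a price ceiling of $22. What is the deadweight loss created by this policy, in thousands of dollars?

Setting quantity demanded equal to quantity supplied, 103 - P = 6P - 44, gives P* = 21 and Q* = 82.
The ceiling of 22 is above the equilibrium price 21, so it is not binding; the market clears at P* = 21, Q* = 82.
Since the control does not bind, no trades are prevented and deadweight loss is zero.

0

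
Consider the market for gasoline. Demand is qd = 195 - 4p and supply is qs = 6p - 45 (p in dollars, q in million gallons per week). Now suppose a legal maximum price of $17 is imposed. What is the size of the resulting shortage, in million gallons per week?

Equilibrium: 195 - 4p = 6p - 45, so 240 = 10p and p* = 24, q* = 99.
Because the ceiling (17) lies below the market-clearing price, it is binding.
At p = 17: qd = 195 - 4·17 = 127 and qs = 6·17 - 45 = 57.
Shortage = qd - qs = 127 - 57 = 70.

70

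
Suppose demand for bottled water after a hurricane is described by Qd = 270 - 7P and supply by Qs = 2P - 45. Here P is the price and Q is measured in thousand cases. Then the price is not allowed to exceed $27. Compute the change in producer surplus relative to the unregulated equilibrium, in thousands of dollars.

Equilibrium: 270 - 7P = 2P - 45, so 315 = 9P and P* = 35, Q* = 25.
The ceiling of 27 is below the equilibrium price 35, so it binds.
At P = 27: Qd = 270 - 7·27 = 81 and Qs = 2·27 - 45 = 9.
Producer surplus without the control is ½ · (35 - 22.5) · 25 = 156.25.
With the ceiling, producers sell 9 units at 27, so PS = ½ · (27 - 22.5) · 9 = 20.25.
Change in producer surplus = 20.25 - 156.25 = -136.

-136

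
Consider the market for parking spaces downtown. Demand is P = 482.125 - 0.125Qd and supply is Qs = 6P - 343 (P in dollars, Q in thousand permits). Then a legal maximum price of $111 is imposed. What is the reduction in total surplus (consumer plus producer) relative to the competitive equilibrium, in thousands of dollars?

Rearranging demand gives Qd = 3857 - 8P. Equilibrium: 3857 - 8P = 6P - 343, so 4200 = 14P and P* = 300, Q* = 1457.
Because the ceiling (111) lies below the market-clearing price, it is binding.
At P = 111: Qd = 3857 - 8·111 = 2969 and Qs = 6·111 - 343 = 323.
Quantity traded falls to 323. At Q = 323 the demand price is (3857 - 323)/8 = 441.75 and the supply price is (343 + 323)/6 = 111.
Deadweight loss = ½ · (441.75 - 111) · (1457 - 323) = ½ · 330.75 · 1134 = 187535.25.

187535.25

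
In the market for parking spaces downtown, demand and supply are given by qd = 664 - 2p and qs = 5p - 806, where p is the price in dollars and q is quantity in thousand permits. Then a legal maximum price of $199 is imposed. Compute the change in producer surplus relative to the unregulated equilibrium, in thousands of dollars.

-2381.5

In a free market, 664 - 2p = 5p - 806 gives the equilibrium p* = 210, q* = 244.
The ceiling of 199 is below the equilibrium price 210, so it binds.
At p = 199: qd = 664 - 2·199 = 266 and qs = 5·199 - 806 = 189.
Producer surplus without the control is ½ · (210 - 161.2) · 244 = 5953.6.
With the ceiling, producers sell 189 units at 199, so PS = ½ · (199 - 161.2) · 189 = 3572.1.
Change in producer surplus = 3572.1 - 5953.6 = -2381.5.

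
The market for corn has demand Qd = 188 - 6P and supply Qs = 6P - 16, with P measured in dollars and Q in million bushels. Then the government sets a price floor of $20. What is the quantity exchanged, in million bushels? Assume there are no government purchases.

68

Setting quantity demanded equal to quantity supplied, 188 - 6P = 6P - 16, gives P* = 17 and Q* = 86.
Since 20 > 17, the floor is binding.
At P = 20: Qd = 188 - 6·20 = 68 and Qs = 6·20 - 16 = 104.
The quantity actually transacted is the short side, demand: 68.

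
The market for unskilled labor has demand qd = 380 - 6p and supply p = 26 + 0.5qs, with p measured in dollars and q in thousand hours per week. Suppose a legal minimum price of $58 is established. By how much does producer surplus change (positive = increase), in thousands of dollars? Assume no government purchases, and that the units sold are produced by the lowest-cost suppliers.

Rearranging supply gives qs = 2p - 52. Setting quantity demanded equal to quantity supplied, 380 - 6p = 2p - 52, gives p* = 54 and q* = 56.
Since 58 > 54, the floor is binding.
At p = 58: qd = 380 - 6·58 = 32 and qs = 2·58 - 52 = 64.
Producer surplus without the control is ½ · (54 - 26) · 56 = 784.
With the floor, 32 units are sold at 58. The supply price at q = 32 is 42, so PS = ½ · [(58 - 26) + (58 - 42)] · 32 = 768.
Change in producer surplus = 768 - 784 = -16.

-16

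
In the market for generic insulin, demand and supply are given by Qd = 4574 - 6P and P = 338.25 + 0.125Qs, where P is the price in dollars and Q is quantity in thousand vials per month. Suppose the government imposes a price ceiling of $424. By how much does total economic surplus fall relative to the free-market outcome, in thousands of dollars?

86016

Rearranging supply gives Qs = 8P - 2706. In a free market, 4574 - 6P = 8P - 2706 gives the equilibrium P* = 520, Q* = 1454.
Because the ceiling (424) lies below the market-clearing price, it is binding.
At P = 424: Qd = 4574 - 6·424 = 2030 and Qs = 8·424 - 2706 = 686.
Quantity traded falls to 686. At Q = 686 the demand price is (4574 - 686)/6 = 648 and the supply price is (2706 + 686)/8 = 424.
Deadweight loss = ½ · (648 - 424) · (1454 - 686) = ½ · 224 · 768 = 86016.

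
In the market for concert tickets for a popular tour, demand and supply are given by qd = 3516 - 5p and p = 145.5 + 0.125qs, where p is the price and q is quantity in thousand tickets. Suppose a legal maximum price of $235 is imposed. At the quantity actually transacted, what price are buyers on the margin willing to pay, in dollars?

Rearranging supply gives qs = 8p - 1164. Setting quantity demanded equal to quantity supplied, 3516 - 5p = 8p - 1164, gives p* = 360 and q* = 1716.
Since 235 < 360, the ceiling is binding.
At p = 235: qd = 3516 - 5·235 = 2341 and qs = 8·235 - 1164 = 716.
Only 716 units reach the market. On the demand curve, the marginal buyer's willingness to pay at q = 716 is (3516 - 716)/5 = 560.

560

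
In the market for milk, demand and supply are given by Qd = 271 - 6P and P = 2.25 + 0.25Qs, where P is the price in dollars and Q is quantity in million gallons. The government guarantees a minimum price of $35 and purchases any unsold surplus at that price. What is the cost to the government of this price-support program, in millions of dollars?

2450

Rearranging supply gives Qs = 4P - 9. Without the control the market clears where 271 - 6P = 4P - 9, i.e. P* = 28 and Q* = 103.
The floor of 35 is above the equilibrium price 28, so it binds.
At P = 35: Qd = 271 - 6·35 = 61 and Qs = 4·35 - 9 = 131.
Surplus = Qs - Qd = 70.
Government expenditure = surplus × support price = 70 × 35 = 2450.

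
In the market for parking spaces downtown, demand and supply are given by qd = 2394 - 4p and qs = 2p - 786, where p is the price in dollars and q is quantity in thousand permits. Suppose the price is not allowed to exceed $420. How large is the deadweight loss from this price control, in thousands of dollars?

18150

In a free market, 2394 - 4p = 2p - 786 gives the equilibrium p* = 530, q* = 274.
Since 420 < 530, the ceiling is binding.
At p = 420: qd = 2394 - 4·420 = 714 and qs = 2·420 - 786 = 54.
Quantity traded falls to 54. At q = 54 the demand price is (2394 - 54)/4 = 585 and the supply price is (786 + 54)/2 = 420.
Deadweight loss = ½ · (585 - 420) · (274 - 54) = ½ · 165 · 220 = 18150.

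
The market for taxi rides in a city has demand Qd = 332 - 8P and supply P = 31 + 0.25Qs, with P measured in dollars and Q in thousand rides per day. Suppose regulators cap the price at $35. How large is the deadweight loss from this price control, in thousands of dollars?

27

Rearranging supply gives Qs = 4P - 124. Equilibrium: 332 - 8P = 4P - 124, so 456 = 12P and P* = 38, Q* = 28.
Since 35 < 38, the ceiling is binding.
At P = 35: Qd = 332 - 8·35 = 52 and Qs = 4·35 - 124 = 16.
Quantity traded falls to 16. At Q = 16 the demand price is (332 - 16)/8 = 39.5 and the supply price is (124 + 16)/4 = 35.
Deadweight loss = ½ · (39.5 - 35) · (28 - 16) = ½ · 4.5 · 12 = 27.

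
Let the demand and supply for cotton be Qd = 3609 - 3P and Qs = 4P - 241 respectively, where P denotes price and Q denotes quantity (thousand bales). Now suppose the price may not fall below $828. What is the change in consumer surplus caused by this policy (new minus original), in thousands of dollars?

-428676

Without the control the market clears where 3609 - 3P = 4P - 241, i.e. P* = 550 and Q* = 1959.
Because the floor (828) lies above the market-clearing price, it is binding.
At P = 828: Qd = 3609 - 3·828 = 1125 and Qs = 4·828 - 241 = 3071.
Consumer surplus without the control is ½ · (1203 - 550) · 1959 = 639613.5.
With the floor, consumers buy 1125 units at 828, so CS = ½ · (1203 - 828) · 1125 = 210937.5.
Change in consumer surplus = 210937.5 - 639613.5 = -428676.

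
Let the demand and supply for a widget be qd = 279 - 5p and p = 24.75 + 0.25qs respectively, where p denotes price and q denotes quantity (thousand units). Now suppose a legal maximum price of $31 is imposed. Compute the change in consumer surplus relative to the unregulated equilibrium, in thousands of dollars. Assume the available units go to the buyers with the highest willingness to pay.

Rearranging supply gives qs = 4p - 99. In a free market, 279 - 5p = 4p - 99 gives the equilibrium p* = 42, q* = 69.
Since 31 < 42, the ceiling is binding.
At p = 31: qd = 279 - 5·31 = 124 and qs = 4·31 - 99 = 25.
Consumer surplus without the control is ½ · (55.8 - 42) · 69 = 476.1.
With the ceiling, 25 units are sold at 31 (assume they go to the highest-value buyers). The demand price at q = 25 is 50.8, so CS = ½ · [(55.8 - 31) + (50.8 - 31)] · 25 = 557.5.
Change in consumer surplus = 557.5 - 476.1 = 81.4.

81.4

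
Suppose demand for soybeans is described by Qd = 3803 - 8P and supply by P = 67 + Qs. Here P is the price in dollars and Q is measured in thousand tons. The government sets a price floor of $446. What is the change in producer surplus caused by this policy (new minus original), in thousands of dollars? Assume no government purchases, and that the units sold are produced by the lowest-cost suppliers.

Rearranging supply gives Qs = P - 67. Without the control the market clears where 3803 - 8P = P - 67, i.e. P* = 430 and Q* = 363.
Since 446 > 430, the floor is binding.
At P = 446: Qd = 3803 - 8·446 = 235 and Qs = 446 - 67 = 379.
Producer surplus without the control is ½ · (430 - 67) · 363 = 65884.5.
With the floor, 235 units are sold at 446. The supply price at Q = 235 is 302, so PS = ½ · [(446 - 67) + (446 - 302)] · 235 = 61452.5.
Change in producer surplus = 61452.5 - 65884.5 = -4432.

-4432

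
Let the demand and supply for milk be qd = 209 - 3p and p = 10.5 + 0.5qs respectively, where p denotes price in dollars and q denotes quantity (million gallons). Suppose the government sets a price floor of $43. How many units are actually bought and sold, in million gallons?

71

Rearranging supply gives qs = 2p - 21. In a free market, 209 - 3p = 2p - 21 gives the equilibrium p* = 46, q* = 71.
Since 43 is below p* = 46, the floor does not bind and the free-market outcome prevails.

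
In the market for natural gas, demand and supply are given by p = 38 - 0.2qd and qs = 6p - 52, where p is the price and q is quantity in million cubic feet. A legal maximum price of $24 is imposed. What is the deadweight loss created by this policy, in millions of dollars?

0

Rearranging demand gives qd = 190 - 5p. Setting quantity demanded equal to quantity supplied, 190 - 5p = 6p - 52, gives p* = 22 and q* = 80.
The ceiling of 24 is above the equilibrium price 22, so it is not binding; the market clears at p* = 22, q* = 80.
Since the control does not bind, no trades are prevented and deadweight loss is zero.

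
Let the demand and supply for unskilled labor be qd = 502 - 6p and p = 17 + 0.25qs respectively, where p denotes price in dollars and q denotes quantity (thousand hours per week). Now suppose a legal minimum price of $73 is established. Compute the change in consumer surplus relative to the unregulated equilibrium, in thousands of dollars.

-1792

Rearranging supply gives qs = 4p - 68. In a free market, 502 - 6p = 4p - 68 gives the equilibrium p* = 57, q* = 160.
Because the floor (73) lies above the market-clearing price, it is binding.
At p = 73: qd = 502 - 6·73 = 64 and qs = 4·73 - 68 = 224.
Consumer surplus without the control is ½ · (251/3 - 57) · 160 = 6400/3.
With the floor, consumers buy 64 units at 73, so CS = ½ · (251/3 - 73) · 64 = 1024/3.
Change in consumer surplus = 1024/3 - 6400/3 = -1792.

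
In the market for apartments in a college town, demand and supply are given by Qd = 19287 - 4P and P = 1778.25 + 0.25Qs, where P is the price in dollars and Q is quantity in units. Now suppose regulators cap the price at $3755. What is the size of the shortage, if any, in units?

0

Rearranging supply gives Qs = 4P - 7113. In a free market, 19287 - 4P = 4P - 7113 gives the equilibrium P* = 3300, Q* = 6087.
The ceiling of 3755 is above the equilibrium price 3300, so it is not binding; the market clears at P* = 3300, Q* = 6087.
Since the control does not bind, there is no shortage.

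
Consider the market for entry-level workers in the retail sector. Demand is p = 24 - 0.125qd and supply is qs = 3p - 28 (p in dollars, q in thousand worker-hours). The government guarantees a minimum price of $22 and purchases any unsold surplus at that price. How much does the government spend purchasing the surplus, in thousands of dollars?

484

Rearranging demand gives qd = 192 - 8p. Equilibrium: 192 - 8p = 3p - 28, so 220 = 11p and p* = 20, q* = 32.
Since 22 > 20, the floor is binding.
At p = 22: qd = 192 - 8·22 = 16 and qs = 3·22 - 28 = 38.
Surplus = qs - qd = 22.
Government expenditure = surplus × support price = 22 × 22 = 484.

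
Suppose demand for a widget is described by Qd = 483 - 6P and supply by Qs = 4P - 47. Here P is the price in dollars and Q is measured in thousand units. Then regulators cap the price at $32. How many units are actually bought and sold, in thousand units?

81

In a free market, 483 - 6P = 4P - 47 gives the equilibrium P* = 53, Q* = 165.
Because the ceiling (32) lies below the market-clearing price, it is binding.
At P = 32: Qd = 483 - 6·32 = 291 and Qs = 4·32 - 47 = 81.
The quantity actually transacted is the short side, supply: 81.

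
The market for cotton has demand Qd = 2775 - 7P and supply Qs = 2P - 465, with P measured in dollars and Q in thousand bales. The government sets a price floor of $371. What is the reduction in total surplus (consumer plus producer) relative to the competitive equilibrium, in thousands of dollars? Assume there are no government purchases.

Setting quantity demanded equal to quantity supplied, 2775 - 7P = 2P - 465, gives P* = 360 and Q* = 255.
The floor of 371 is above the equilibrium price 360, so it binds.
At P = 371: Qd = 2775 - 7·371 = 178 and Qs = 2·371 - 465 = 277.
Quantity traded falls to 178. At Q = 178 the demand price is (2775 - 178)/7 = 371 and the supply price is (465 + 178)/2 = 321.5.
Deadweight loss = ½ · (371 - 321.5) · (255 - 178) = ½ · 49.5 · 77 = 1905.75.

1905.75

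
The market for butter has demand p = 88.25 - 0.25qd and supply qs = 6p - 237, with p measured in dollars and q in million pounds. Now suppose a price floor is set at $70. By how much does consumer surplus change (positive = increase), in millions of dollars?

-1045

Rearranging demand gives qd = 353 - 4p. Equilibrium: 353 - 4p = 6p - 237, so 590 = 10p and p* = 59, q* = 117.
The floor of 70 is above the equilibrium price 59, so it binds.
At p = 70: qd = 353 - 4·70 = 73 and qs = 6·70 - 237 = 183.
Consumer surplus without the control is ½ · (88.25 - 59) · 117 = 1711.125.
With the floor, consumers buy 73 units at 70, so CS = ½ · (88.25 - 70) · 73 = 666.125.
Change in consumer surplus = 666.125 - 1711.125 = -1045.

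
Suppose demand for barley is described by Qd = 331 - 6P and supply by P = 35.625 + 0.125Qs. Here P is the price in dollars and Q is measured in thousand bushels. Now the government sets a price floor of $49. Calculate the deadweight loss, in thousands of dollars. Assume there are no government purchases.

Rearranging supply gives Qs = 8P - 285. In a free market, 331 - 6P = 8P - 285 gives the equilibrium P* = 44, Q* = 67.
The floor of 49 is above the equilibrium price 44, so it binds.
At P = 49: Qd = 331 - 6·49 = 37 and Qs = 8·49 - 285 = 107.
Quantity traded falls to 37. At Q = 37 the demand price is (331 - 37)/6 = 49 and the supply price is (285 + 37)/8 = 40.25.
Deadweight loss = ½ · (49 - 40.25) · (67 - 37) = ½ · 8.75 · 30 = 131.25.

131.25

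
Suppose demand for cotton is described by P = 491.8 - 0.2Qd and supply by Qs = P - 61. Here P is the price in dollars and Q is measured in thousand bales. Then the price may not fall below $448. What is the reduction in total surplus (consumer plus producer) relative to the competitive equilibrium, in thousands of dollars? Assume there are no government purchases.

11760

Rearranging demand gives Qd = 2459 - 5P. In a free market, 2459 - 5P = P - 61 gives the equilibrium P* = 420, Q* = 359.
Because the floor (448) lies above the market-clearing price, it is binding.
At P = 448: Qd = 2459 - 5·448 = 219 and Qs = 448 - 61 = 387.
Quantity traded falls to 219. At Q = 219 the demand price is (2459 - 219)/5 = 448 and the supply price is 61 + 219 = 280.
Deadweight loss = ½ · (448 - 280) · (359 - 219) = ½ · 168 · 140 = 11760.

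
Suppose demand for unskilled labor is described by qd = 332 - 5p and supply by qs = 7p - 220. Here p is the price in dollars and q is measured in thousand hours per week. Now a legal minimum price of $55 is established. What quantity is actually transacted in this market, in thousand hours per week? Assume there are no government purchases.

Equilibrium: 332 - 5p = 7p - 220, so 552 = 12p and p* = 46, q* = 102.
The floor of 55 is above the equilibrium price 46, so it binds.
At p = 55: qd = 332 - 5·55 = 57 and qs = 7·55 - 220 = 165.
The quantity actually transacted is the short side, demand: 57.

57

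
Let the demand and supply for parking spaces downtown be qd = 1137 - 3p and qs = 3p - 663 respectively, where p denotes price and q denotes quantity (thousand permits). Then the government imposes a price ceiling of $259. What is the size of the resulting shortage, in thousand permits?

Equilibrium: 1137 - 3p = 3p - 663, so 1800 = 6p and p* = 300, q* = 237.
Since 259 < 300, the ceiling is binding.
At p = 259: qd = 1137 - 3·259 = 360 and qs = 3·259 - 663 = 114.
Shortage = qd - qs = 360 - 114 = 246.

246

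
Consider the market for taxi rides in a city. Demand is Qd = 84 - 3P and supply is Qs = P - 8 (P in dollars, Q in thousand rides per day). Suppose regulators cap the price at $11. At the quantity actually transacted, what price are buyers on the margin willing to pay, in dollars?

In a free market, 84 - 3P = P - 8 gives the equilibrium P* = 23, Q* = 15.
The ceiling of 11 is below the equilibrium price 23, so it binds.
At P = 11: Qd = 84 - 3·11 = 51 and Qs = 11 - 8 = 3.
Only 3 units reach the market. On the demand curve, the marginal buyer's willingness to pay at Q = 3 is (84 - 3)/3 = 27.

27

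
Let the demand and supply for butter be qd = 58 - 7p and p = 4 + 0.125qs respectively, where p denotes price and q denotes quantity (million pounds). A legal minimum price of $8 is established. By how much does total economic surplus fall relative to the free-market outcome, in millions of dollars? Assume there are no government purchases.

26.25

Rearranging supply gives qs = 8p - 32. Setting quantity demanded equal to quantity supplied, 58 - 7p = 8p - 32, gives p* = 6 and q* = 16.
The floor of 8 is above the equilibrium price 6, so it binds.
At p = 8: qd = 58 - 7·8 = 2 and qs = 8·8 - 32 = 32.
Quantity traded falls to 2. At q = 2 the demand price is (58 - 2)/7 = 8 and the supply price is (32 + 2)/8 = 4.25.
Deadweight loss = ½ · (8 - 4.25) · (16 - 2) = ½ · 3.75 · 14 = 26.25.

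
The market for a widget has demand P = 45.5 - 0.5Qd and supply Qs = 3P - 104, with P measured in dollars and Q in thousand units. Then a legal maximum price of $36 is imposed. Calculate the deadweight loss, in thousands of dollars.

Rearranging demand gives Qd = 91 - 2P. Equilibrium: 91 - 2P = 3P - 104, so 195 = 5P and P* = 39, Q* = 13.
Since 36 < 39, the ceiling is binding.
At P = 36: Qd = 91 - 2·36 = 19 and Qs = 3·36 - 104 = 4.
Quantity traded falls to 4. At Q = 4 the demand price is (91 - 4)/2 = 43.5 and the supply price is (104 + 4)/3 = 36.
Deadweight loss = ½ · (43.5 - 36) · (13 - 4) = ½ · 7.5 · 9 = 33.75.

33.75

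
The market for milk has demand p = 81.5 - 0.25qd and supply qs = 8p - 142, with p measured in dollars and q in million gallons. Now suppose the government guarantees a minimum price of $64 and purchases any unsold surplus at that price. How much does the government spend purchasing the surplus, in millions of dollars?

Rearranging demand gives qd = 326 - 4p. Equilibrium: 326 - 4p = 8p - 142, so 468 = 12p and p* = 39, q* = 170.
Because the floor (64) lies above the market-clearing price, it is binding.
At p = 64: qd = 326 - 4·64 = 70 and qs = 8·64 - 142 = 370.
Surplus = qs - qd = 300.
Government expenditure = surplus × support price = 300 × 64 = 19200.

19200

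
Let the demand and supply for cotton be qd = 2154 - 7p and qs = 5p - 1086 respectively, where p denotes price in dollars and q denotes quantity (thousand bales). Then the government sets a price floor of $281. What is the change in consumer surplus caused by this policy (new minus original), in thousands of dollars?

-2480.5

Equilibrium: 2154 - 7p = 5p - 1086, so 3240 = 12p and p* = 270, q* = 264.
Because the floor (281) lies above the market-clearing price, it is binding.
At p = 281: qd = 2154 - 7·281 = 187 and qs = 5·281 - 1086 = 319.
Consumer surplus without the control is ½ · (2154/7 - 270) · 264 = 34848/7.
With the floor, consumers buy 187 units at 281, so CS = ½ · (2154/7 - 281) · 187 = 34969/14.
Change in consumer surplus = 34969/14 - 34848/7 = -2480.5.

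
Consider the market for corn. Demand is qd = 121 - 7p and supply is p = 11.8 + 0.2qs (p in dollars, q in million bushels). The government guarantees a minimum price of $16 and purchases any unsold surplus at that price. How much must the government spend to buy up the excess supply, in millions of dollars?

192

Rearranging supply gives qs = 5p - 59. Setting quantity demanded equal to quantity supplied, 121 - 7p = 5p - 59, gives p* = 15 and q* = 16.
Since 16 > 15, the floor is binding.
At p = 16: qd = 121 - 7·16 = 9 and qs = 5·16 - 59 = 21.
Surplus = qs - qd = 12.
Government expenditure = surplus × support price = 12 × 16 = 192.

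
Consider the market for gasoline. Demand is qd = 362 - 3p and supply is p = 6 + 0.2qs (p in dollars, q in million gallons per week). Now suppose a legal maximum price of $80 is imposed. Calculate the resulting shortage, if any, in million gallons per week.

0

Rearranging supply gives qs = 5p - 30. Without the control the market clears where 362 - 3p = 5p - 30, i.e. p* = 49 and q* = 215.
The ceiling of 80 is above the equilibrium price 49, so it is not binding; the market clears at p* = 49, q* = 215.
Since the control does not bind, there is no shortage.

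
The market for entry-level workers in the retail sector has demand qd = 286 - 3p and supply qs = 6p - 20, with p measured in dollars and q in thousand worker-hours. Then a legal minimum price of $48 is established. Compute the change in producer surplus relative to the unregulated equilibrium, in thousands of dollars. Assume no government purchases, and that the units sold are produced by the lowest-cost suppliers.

1841

In a free market, 286 - 3p = 6p - 20 gives the equilibrium p* = 34, q* = 184.
The floor of 48 is above the equilibrium price 34, so it binds.
At p = 48: qd = 286 - 3·48 = 142 and qs = 6·48 - 20 = 268.
Producer surplus without the control is ½ · (34 - 10/3) · 184 = 8464/3.
With the floor, 142 units are sold at 48. The supply price at q = 142 is 27, so PS = ½ · [(48 - 10/3) + (48 - 27)] · 142 = 13987/3.
Change in producer surplus = 13987/3 - 8464/3 = 1841.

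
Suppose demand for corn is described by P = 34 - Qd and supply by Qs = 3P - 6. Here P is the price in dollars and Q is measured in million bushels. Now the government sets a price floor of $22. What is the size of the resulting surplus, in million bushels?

Rearranging demand gives Qd = 34 - P. In a free market, 34 - P = 3P - 6 gives the equilibrium P* = 10, Q* = 24.
The floor of 22 is above the equilibrium price 10, so it binds.
At P = 22: Qd = 34 - 22 = 12 and Qs = 3·22 - 6 = 60.
Surplus = Qs - Qd = 60 - 12 = 48.

48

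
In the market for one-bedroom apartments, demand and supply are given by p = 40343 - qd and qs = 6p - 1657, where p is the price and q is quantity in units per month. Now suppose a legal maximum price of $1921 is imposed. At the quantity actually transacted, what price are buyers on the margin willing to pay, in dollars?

Rearranging demand gives qd = 40343 - p. In a free market, 40343 - p = 6p - 1657 gives the equilibrium p* = 6000, q* = 34343.
Since 1921 < 6000, the ceiling is binding.
At p = 1921: qd = 40343 - 1921 = 38422 and qs = 6·1921 - 1657 = 9869.
Only 9869 units reach the market. On the demand curve, the marginal buyer's willingness to pay at q = 9869 is (40343 - 9869) = 30474.

30474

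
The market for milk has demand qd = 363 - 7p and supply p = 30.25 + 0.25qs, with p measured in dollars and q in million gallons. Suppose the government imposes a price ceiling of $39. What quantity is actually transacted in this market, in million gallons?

Rearranging supply gives qs = 4p - 121. Setting quantity demanded equal to quantity supplied, 363 - 7p = 4p - 121, gives p* = 44 and q* = 55.
Because the ceiling (39) lies below the market-clearing price, it is binding.
At p = 39: qd = 363 - 7·39 = 90 and qs = 4·39 - 121 = 35.
The quantity actually transacted is the short side, supply: 35.

35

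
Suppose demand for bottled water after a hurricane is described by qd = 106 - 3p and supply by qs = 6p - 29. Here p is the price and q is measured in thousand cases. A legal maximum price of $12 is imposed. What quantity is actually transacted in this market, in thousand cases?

43

Equilibrium: 106 - 3p = 6p - 29, so 135 = 9p and p* = 15, q* = 61.
Since 12 < 15, the ceiling is binding.
At p = 12: qd = 106 - 3·12 = 70 and qs = 6·12 - 29 = 43.
The quantity actually transacted is the short side, supply: 43.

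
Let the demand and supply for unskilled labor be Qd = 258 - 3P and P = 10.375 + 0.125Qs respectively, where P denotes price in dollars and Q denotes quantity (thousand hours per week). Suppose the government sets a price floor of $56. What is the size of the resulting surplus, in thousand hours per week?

275

Rearranging supply gives Qs = 8P - 83. Without the control the market clears where 258 - 3P = 8P - 83, i.e. P* = 31 and Q* = 165.
The floor of 56 is above the equilibrium price 31, so it binds.
At P = 56: Qd = 258 - 3·56 = 90 and Qs = 8·56 - 83 = 365.
Surplus = Qs - Qd = 365 - 90 = 275.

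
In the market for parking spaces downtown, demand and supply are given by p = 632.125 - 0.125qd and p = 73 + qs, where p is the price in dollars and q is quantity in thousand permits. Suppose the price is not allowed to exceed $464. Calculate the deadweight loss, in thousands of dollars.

Rearranging demand gives qd = 5057 - 8p; rearranging supply gives qs = p - 73. In a free market, 5057 - 8p = p - 73 gives the equilibrium p* = 570, q* = 497.
The ceiling of 464 is below the equilibrium price 570, so it binds.
At p = 464: qd = 5057 - 8·464 = 1345 and qs = 464 - 73 = 391.
Quantity traded falls to 391. At q = 391 the demand price is (5057 - 391)/8 = 583.25 and the supply price is 73 + 391 = 464.
Deadweight loss = ½ · (583.25 - 464) · (497 - 391) = ½ · 119.25 · 106 = 6320.25.

6320.25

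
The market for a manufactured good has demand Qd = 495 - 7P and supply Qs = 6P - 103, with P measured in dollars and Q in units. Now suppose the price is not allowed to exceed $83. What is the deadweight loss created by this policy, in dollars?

Without the control the market clears where 495 - 7P = 6P - 103, i.e. P* = 46 and Q* = 173.
The ceiling of 83 is above the equilibrium price 46, so it is not binding; the market clears at P* = 46, Q* = 173.
Since the control does not bind, no trades are prevented and deadweight loss is zero.

0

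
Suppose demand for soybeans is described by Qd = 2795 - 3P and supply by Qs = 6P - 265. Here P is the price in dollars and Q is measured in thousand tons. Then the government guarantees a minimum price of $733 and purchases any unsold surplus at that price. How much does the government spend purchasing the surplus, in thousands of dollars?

In a free market, 2795 - 3P = 6P - 265 gives the equilibrium P* = 340, Q* = 1775.
Because the floor (733) lies above the market-clearing price, it is binding.
At P = 733: Qd = 2795 - 3·733 = 596 and Qs = 6·733 - 265 = 4133.
Surplus = Qs - Qd = 3537.
Government expenditure = surplus × support price = 3537 × 733 = 2592621.

2592621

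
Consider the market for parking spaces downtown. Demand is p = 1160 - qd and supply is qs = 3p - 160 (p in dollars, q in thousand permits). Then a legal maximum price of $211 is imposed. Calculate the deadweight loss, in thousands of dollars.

84966

Rearranging demand gives qd = 1160 - p. Without the control the market clears where 1160 - p = 3p - 160, i.e. p* = 330 and q* = 830.
Since 211 < 330, the ceiling is binding.
At p = 211: qd = 1160 - 211 = 949 and qs = 3·211 - 160 = 473.
Quantity traded falls to 473. At q = 473 the demand price is 1160 - 473 = 687 and the supply price is (160 + 473)/3 = 211.
Deadweight loss = ½ · (687 - 211) · (830 - 473) = ½ · 476 · 357 = 84966.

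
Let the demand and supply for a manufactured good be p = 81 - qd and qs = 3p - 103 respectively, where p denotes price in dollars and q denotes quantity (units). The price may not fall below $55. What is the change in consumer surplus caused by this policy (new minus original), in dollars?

Rearranging demand gives qd = 81 - p. Setting quantity demanded equal to quantity supplied, 81 - p = 3p - 103, gives p* = 46 and q* = 35.
The floor of 55 is above the equilibrium price 46, so it binds.
At p = 55: qd = 81 - 55 = 26 and qs = 3·55 - 103 = 62.
Consumer surplus without the control is ½ · (81 - 46) · 35 = 612.5.
With the floor, consumers buy 26 units at 55, so CS = ½ · (81 - 55) · 26 = 338.
Change in consumer surplus = 338 - 612.5 = -274.5.

-274.5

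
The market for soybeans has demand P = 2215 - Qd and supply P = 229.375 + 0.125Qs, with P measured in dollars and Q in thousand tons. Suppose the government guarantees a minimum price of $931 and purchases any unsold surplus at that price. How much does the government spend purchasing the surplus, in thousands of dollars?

4030299

Rearranging demand gives Qd = 2215 - P; rearranging supply gives Qs = 8P - 1835. Equilibrium: 2215 - P = 8P - 1835, so 4050 = 9P and P* = 450, Q* = 1765.
The floor of 931 is above the equilibrium price 450, so it binds.
At P = 931: Qd = 2215 - 931 = 1284 and Qs = 8·931 - 1835 = 5613.
Surplus = Qs - Qd = 4329.
Government expenditure = surplus × support price = 4329 × 931 = 4030299.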